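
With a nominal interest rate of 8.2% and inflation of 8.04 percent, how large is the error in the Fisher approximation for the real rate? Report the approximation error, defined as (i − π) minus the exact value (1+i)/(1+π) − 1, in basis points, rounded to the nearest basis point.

1 basis points

Approximate: r ≈ 8.200% − 8.040% = 0.1600%
Exact: (1 + 0.0820)/(1 + 0.0804) − 1 = 0.1481%
Error = 0.1600% − 0.1481% = 0.0119% → 1 basis points.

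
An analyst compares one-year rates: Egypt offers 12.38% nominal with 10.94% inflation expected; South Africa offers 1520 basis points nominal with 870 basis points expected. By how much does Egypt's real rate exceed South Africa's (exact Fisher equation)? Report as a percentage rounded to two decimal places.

-4.68%

Egypt: (1 + 0.1238)/(1 + 0.1094) − 1 = 1.2980%
South Africa: (1 + 0.1520)/(1 + 0.0870) − 1 = 5.9798%
Differential = 1.2980% − 5.9798% = -4.6818% → -4.68%.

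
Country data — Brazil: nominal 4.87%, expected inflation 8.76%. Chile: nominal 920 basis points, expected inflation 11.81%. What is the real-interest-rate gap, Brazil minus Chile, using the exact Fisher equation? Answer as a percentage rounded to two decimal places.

Brazil: (1 + 0.0487)/(1 + 0.0876) − 1 = -3.5767%
Chile: (1 + 0.0920)/(1 + 0.1181) − 1 = -2.3343%
Differential = -3.5767% − (-2.3343%) = -1.2424% → -1.24%.

-1.24%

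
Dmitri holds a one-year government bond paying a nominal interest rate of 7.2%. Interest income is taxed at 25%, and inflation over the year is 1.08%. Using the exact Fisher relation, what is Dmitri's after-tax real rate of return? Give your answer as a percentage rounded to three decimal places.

4.274%

After-tax nominal return = 7.2% × (1 − 0.25) = 5.4000%.
1 + r = 1.05400 / 1.01080 = 1.042738
After-tax real rate = 1.042738 − 1 → 4.274%.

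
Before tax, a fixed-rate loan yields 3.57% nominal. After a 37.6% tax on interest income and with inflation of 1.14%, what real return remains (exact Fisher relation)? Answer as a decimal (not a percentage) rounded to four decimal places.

0.0108

After-tax nominal return = 3.57% × (1 − 0.376) = 2.22768%.
1 + r = 1.0222768 / 1.01140 = 1.010754
After-tax real rate = 1.010754 − 1 → 0.0108.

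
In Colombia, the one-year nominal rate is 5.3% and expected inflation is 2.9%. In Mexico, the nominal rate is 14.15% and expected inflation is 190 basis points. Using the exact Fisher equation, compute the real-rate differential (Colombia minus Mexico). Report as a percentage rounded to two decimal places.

-9.69%

Colombia: (1 + 0.0530)/(1 + 0.0290) − 1 = 2.3324%
Mexico: (1 + 0.1415)/(1 + 0.0190) − 1 = 12.0216%
Differential = 2.3324% − 12.0216% = -9.6892% → -9.69%.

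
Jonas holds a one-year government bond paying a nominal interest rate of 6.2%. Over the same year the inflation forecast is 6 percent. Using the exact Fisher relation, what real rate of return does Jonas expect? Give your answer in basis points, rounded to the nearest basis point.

19 basis points

1 + r = 1.06200 / 1.06000 = 1.001887
r = 1.001887 − 1 = 0.1887%, i.e. 19 basis points.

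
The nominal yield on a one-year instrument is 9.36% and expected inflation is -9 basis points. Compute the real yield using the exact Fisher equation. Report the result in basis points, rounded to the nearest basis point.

By the Fisher relation, 1 + r = (1 + i)/(1 + π).
1 + r = 1.09360 / 0.99910 = 1.094585
r = 1.094585 − 1 = 9.4585%, i.e. 946 basis points.

946 basis points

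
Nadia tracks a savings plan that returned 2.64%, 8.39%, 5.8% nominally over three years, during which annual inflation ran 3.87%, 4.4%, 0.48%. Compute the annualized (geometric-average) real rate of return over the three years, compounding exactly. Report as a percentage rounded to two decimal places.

2.61%

Compound the nominal returns: 1.0264 × 1.0839 × 1.0580 = 1.17704083.
Compound inflation: 1.0387 × 1.0440 × 1.0048 = 1.08960793.
Deflate: 1.17704083 / 1.08960793 = 1.08024253.
Annualized real rate = 1.08024253^(1/3) − 1 = 2.6062% → 2.61%.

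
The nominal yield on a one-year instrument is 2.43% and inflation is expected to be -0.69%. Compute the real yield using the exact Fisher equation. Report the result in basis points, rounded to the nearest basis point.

By the Fisher equation, 1 + r = (1 + i)/(1 + π).
1 + r = 1.02430 / 0.99310 = 1.031417
r = 1.031417 − 1 = 3.1417%, i.e. 314 basis points.

314 basis points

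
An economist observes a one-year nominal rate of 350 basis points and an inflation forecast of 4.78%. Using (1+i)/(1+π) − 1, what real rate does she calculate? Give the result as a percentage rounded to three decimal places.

1 + r = 1.03500 / 1.04780 = 0.987784
r = 0.987784 − 1 = -1.2216%, i.e. -1.222%.

-1.222%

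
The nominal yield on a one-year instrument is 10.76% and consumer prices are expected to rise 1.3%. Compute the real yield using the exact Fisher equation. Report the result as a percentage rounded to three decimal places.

9.339%

1 + r = 1.10760 / 1.01300 = 1.093386
r = 1.093386 − 1 = 9.3386%, i.e. 9.339%.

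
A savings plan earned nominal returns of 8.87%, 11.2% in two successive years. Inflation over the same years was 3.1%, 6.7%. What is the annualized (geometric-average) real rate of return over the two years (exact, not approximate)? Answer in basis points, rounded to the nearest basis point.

Nominal growth factor = 1.0887 × 1.1120 = 1.21063440
Price-level growth factor = 1.0310 × 1.0670 = 1.10007700
Real growth factor = 1.21063440 / 1.10007700 = 1.10049969
Annualized real rate = 1.10049969^(1/2) − 1 = 4.9047% → 490 basis points.

490 basis points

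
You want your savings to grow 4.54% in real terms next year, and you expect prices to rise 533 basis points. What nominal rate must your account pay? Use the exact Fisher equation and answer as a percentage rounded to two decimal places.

10.11%

(1 + i) = (1 + r)(1 + π) = 1.04540 × 1.05330 = 1.10111982
i = 1.10111982 − 1, so the required nominal rate is 10.11%.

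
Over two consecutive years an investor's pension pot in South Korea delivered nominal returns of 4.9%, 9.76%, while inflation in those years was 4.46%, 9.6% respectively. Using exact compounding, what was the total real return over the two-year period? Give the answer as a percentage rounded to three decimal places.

0.568%

Compound the nominal returns: 1.0490 × 1.0976 = 1.151382.
Compound inflation: 1.0446 × 1.0960 = 1.144882.
Deflate: 1.151382 / 1.144882 = 1.005678.
Total real return = 1.005678 − 1 → 0.568%.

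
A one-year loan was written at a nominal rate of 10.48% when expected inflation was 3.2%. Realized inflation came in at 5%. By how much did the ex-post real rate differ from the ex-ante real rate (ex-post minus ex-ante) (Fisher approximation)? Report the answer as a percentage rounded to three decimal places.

Ex-ante: 10.48% − 3.2% = 7.280%
Ex-post: 10.48% − 5% = 5.480%
Difference (ex-post − ex-ante) = -1.8000% → -1.800%.

-1.800%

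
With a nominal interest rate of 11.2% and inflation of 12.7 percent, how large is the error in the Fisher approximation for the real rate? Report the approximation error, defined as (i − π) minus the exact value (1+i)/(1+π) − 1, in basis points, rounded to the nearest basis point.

-17 basis points

Approximate: r ≈ 11.200% − 12.700% = -1.5000%
Exact: (1 + 0.1120)/(1 + 0.1270) − 1 = -1.3310%
Error = -1.5000% − (-1.3310%) = -0.1690% → -17 basis points.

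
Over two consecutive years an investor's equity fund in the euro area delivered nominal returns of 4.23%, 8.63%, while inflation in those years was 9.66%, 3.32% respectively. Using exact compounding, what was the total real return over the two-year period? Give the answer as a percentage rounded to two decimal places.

Compound the nominal returns: 1.0423 × 1.0863 = 1.132250.
Compound inflation: 1.0966 × 1.0332 = 1.133007.
Deflate: 1.132250 / 1.133007 = 0.999332.
Total real return = 0.999332 − 1 → -0.07%.

-0.07%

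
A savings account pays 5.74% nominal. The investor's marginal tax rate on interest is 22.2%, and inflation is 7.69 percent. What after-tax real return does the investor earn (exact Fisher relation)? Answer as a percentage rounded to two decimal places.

After-tax nominal return = 5.74% × (1 − 0.222) = 4.46572%.
1 + r = 1.0446572 / 1.07690 = 0.970060
After-tax real rate = 0.970060 − 1 → -2.99%.

-2.99%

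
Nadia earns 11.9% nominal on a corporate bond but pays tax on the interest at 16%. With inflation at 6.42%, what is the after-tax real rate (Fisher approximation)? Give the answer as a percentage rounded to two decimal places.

After-tax nominal return = 11.9% × (1 − 0.16) = 9.9960%.
r ≈ 9.9960% − 6.42% → 3.58%.

3.58%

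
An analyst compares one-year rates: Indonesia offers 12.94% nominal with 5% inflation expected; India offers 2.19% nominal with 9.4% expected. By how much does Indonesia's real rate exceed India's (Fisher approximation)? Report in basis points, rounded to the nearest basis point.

Indonesia: 12.94% − 5% = 7.940%
India: 2.19% − 9.4% = -7.210%
Differential = 15.150% → 1515 basis points.

1515 basis points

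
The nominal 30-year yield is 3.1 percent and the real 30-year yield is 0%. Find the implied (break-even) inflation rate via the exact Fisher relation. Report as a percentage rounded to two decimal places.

(1 + π) = (1 + i)/(1 + r) = 1.03100 / 1.00000 = 1.031000
Break-even inflation = 1.031000 − 1 → 3.10%.

3.10%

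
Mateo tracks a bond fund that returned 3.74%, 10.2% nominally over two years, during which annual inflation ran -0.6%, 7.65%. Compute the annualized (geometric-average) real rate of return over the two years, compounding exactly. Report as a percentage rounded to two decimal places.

3.36%

Nominal growth factor = 1.0374 × 1.1020 = 1.14321480
Price-level growth factor = 0.9940 × 1.0765 = 1.07004100
Real growth factor = 1.14321480 / 1.07004100 = 1.06838411
Annualized real rate = 1.06838411^(1/2) − 1 = 3.3627% → 3.36%.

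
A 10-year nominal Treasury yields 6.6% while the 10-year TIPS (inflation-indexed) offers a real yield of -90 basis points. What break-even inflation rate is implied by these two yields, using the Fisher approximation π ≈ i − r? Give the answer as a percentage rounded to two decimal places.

π ≈ i − r = 6.6% − (-0.9%) → 7.50%.

7.50%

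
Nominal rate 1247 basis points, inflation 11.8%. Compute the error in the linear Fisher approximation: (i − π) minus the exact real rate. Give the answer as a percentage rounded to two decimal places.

Approximate: r ≈ 12.470% − 11.800% = 0.6700%
Exact: (1 + 0.1247)/(1 + 0.1180) − 1 = 0.5993%
Error = 0.6700% − 0.5993% = 0.0707% → 0.07%.

0.07%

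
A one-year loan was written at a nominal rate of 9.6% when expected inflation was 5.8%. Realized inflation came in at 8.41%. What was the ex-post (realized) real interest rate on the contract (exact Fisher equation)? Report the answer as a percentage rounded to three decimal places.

1.098%

Ex-post: (1 + 0.0960)/(1 + 0.0841) − 1 = 1.0977%
So the realized real rate is 1.098%.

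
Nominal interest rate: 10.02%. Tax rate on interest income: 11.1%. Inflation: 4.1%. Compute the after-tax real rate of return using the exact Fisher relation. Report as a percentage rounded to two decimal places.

After-tax nominal return = 10.02% × (1 − 0.111) = 8.90778%.
1 + r = 1.0890778 / 1.04100 = 1.046184
After-tax real rate = 1.046184 − 1 → 4.62%.

4.62%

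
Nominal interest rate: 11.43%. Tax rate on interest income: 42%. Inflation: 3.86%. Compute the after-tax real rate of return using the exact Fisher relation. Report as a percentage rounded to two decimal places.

2.67%

After-tax nominal return = 11.43% × (1 − 0.42) = 6.6294%.
1 + r = 1.066294 / 1.03860 = 1.026665
After-tax real rate = 1.026665 − 1 → 2.67%.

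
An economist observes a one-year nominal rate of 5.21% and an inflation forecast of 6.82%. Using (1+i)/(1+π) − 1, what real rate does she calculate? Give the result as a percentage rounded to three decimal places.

-1.507%

By the Fisher equation, 1 + r = (1 + i)/(1 + π).
1 + r = 1.05210 / 1.06820 = 0.984928
r = 0.984928 − 1 = -1.5072%, i.e. -1.507%.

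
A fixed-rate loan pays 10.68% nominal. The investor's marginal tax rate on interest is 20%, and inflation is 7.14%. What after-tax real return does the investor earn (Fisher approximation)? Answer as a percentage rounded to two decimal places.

After-tax nominal return = 10.68% × (1 − 0.2) = 8.5440%.
r ≈ 8.5440% − 7.14% → 1.40%.

1.40%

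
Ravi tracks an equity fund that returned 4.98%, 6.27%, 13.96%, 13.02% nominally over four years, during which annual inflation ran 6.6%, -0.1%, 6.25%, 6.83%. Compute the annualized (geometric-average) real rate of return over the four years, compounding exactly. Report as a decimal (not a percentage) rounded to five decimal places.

Compound the nominal returns: 1.0498 × 1.0627 × 1.1396 × 1.1302 = 1.43689486.
Compound inflation: 1.0660 × 0.9990 × 1.0625 × 1.0683 = 1.20877330.
Deflate: 1.43689486 / 1.20877330 = 1.18872154.
Annualized real rate = 1.18872154^(1/4) − 1 = 4.4167% → 0.04417.

0.04417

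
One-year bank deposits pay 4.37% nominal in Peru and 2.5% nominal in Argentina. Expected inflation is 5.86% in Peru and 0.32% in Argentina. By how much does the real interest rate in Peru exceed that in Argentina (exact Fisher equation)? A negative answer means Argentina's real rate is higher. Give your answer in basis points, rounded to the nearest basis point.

Peru: (1 + 0.0437)/(1 + 0.0586) − 1 = -1.4075%
Argentina: (1 + 0.0250)/(1 + 0.0032) − 1 = 2.1730%
Differential = -1.4075% − 2.1730% = -3.5806% → -358 basis points.

-358 basis points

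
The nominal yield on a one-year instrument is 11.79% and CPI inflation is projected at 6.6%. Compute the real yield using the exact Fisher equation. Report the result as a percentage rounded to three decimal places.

4.869%

1 + r = 1.11790 / 1.06600 = 1.048687
r = 1.048687 − 1 = 4.8687%, i.e. 4.869%.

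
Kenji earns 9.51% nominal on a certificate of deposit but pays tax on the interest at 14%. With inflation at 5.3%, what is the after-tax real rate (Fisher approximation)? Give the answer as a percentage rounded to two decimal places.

2.88%

After-tax nominal return = 9.51% × (1 − 0.14) = 8.1786%.
r ≈ 8.1786% − 5.3% → 2.88%.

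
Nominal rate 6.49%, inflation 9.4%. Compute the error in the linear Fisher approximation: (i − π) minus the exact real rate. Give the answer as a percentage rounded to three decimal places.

-0.250%

Approximate: r ≈ 6.490% − 9.400% = -2.9100%
Exact: (1 + 0.0649)/(1 + 0.0940) − 1 = -2.6600%
Error = -2.9100% − (-2.6600%) = -0.2500% → -0.250%.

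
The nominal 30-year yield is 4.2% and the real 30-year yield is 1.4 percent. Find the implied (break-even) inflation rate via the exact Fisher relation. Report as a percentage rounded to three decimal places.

(1 + π) = (1 + i)/(1 + r) = 1.04200 / 1.01400 = 1.027613
Break-even inflation = 1.027613 − 1 → 2.761%.

2.761%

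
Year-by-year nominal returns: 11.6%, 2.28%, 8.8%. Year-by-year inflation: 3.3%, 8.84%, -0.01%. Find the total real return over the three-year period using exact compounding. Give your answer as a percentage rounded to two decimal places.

10.47%

Compound the nominal returns: 1.1160 × 1.0228 × 1.0880 = 1.241892.
Compound inflation: 1.0330 × 1.0884 × 0.9999 = 1.124205.
Deflate: 1.241892 / 1.124205 = 1.104685.
Total real return = 1.104685 − 1 → 10.47%.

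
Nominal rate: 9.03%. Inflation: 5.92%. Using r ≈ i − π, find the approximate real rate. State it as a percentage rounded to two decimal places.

r ≈ i − π = 9.03% − 5.92% = 3.11%.

3.11%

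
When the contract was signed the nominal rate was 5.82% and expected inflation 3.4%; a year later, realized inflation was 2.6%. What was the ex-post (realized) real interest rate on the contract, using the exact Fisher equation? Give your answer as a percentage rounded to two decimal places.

Ex-post: (1 + 0.0582)/(1 + 0.0260) − 1 = 3.1384%
So the realized real rate is 3.14%.

3.14%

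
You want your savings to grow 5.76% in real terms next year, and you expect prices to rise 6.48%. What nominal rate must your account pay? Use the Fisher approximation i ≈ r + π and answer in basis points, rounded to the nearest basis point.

i ≈ r + π = 5.76% + 6.48% = 1224 basis points.

1224 basis points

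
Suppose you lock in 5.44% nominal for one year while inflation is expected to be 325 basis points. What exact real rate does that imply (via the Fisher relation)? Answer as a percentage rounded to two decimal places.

By the Fisher relation, 1 + r = (1 + i)/(1 + π).
1 + r = 1.05440 / 1.03250 = 1.021211
r = 1.021211 − 1 = 2.1211%, i.e. 2.12%.

2.12%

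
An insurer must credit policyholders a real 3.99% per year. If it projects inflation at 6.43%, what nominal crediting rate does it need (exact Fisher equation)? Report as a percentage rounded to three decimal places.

10.677%

(1 + i) = (1 + r)(1 + π) = 1.03990 × 1.06430 = 1.10676557
i = 1.10676557 − 1, so the required nominal rate is 10.677%.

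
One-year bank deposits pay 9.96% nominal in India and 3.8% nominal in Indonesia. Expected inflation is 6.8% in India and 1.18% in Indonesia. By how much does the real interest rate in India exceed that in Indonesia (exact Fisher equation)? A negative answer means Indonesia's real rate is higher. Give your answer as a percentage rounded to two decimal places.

0.37%

India: (1 + 0.0996)/(1 + 0.0680) − 1 = 2.9588%
Indonesia: (1 + 0.0380)/(1 + 0.0118) − 1 = 2.5894%
Differential = 2.9588% − 2.5894% = 0.3694% → 0.37%.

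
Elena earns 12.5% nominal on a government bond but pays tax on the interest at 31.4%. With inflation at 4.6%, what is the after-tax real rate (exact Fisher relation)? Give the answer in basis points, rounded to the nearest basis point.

380 basis points

After-tax nominal return = 12.5% × (1 − 0.314) = 8.5750%.
1 + r = 1.08575 / 1.04600 = 1.038002
After-tax real rate = 1.038002 − 1 → 380 basis points.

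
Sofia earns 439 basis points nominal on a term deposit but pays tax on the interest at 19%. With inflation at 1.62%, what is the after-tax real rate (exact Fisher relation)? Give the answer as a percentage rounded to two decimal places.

After-tax nominal return = 4.39% × (1 − 0.19) = 3.5559%.
1 + r = 1.035559 / 1.01620 = 1.0190504
After-tax real rate = 1.0190504 − 1 → 1.91%.

1.91%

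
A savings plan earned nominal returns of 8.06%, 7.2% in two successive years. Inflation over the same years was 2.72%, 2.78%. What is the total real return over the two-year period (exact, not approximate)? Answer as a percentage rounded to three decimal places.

Nominal growth factor = 1.0806 × 1.0720 = 1.158403
Price-level growth factor = 1.0272 × 1.0278 = 1.055756
Real growth factor = 1.158403 / 1.055756 = 1.097226
Total real return = 1.097226 − 1 → 9.723%.

9.723%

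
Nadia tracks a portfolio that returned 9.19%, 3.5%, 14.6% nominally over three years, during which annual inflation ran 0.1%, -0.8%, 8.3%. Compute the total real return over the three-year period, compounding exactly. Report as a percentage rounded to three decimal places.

Nominal growth factor = 1.0919 × 1.0350 × 1.1460 = 1.295114
Price-level growth factor = 1.0010 × 0.9920 × 1.0830 = 1.075410
Real growth factor = 1.295114 / 1.075410 = 1.204297
Total real return = 1.204297 − 1 → 20.430%.

20.430%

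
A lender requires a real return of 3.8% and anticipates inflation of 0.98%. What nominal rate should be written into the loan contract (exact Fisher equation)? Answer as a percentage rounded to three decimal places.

(1 + i) = (1 + r)(1 + π) = 1.03800 × 1.00980 = 1.0481724
i = 1.0481724 − 1, so the required nominal rate is 4.817%.

4.817%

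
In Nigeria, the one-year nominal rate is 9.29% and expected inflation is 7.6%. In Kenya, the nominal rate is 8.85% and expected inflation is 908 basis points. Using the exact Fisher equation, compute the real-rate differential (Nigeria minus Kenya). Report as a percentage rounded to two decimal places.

1.78%

Nigeria: (1 + 0.0929)/(1 + 0.0760) − 1 = 1.5706%
Kenya: (1 + 0.0885)/(1 + 0.0908) − 1 = -0.2109%
Differential = 1.5706% − (-0.2109%) = 1.7815% → 1.78%.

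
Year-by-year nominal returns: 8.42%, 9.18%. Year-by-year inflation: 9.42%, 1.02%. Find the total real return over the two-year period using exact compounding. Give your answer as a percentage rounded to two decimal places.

Compound the nominal returns: 1.0842 × 1.0918 = 1.183730.
Compound inflation: 1.0942 × 1.0102 = 1.105361.
Deflate: 1.183730 / 1.105361 = 1.070899.
Total real return = 1.070899 − 1 → 7.09%.

7.09%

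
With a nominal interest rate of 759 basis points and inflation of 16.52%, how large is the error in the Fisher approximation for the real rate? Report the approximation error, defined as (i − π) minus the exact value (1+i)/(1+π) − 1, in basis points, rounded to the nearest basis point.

Approximate: r ≈ 7.590% − 16.520% = -8.9300%
Exact: (1 + 0.0759)/(1 + 0.1652) − 1 = -7.6639%
Error = -8.9300% − (-7.6639%) = -1.2661% → -127 basis points.

-127 basis points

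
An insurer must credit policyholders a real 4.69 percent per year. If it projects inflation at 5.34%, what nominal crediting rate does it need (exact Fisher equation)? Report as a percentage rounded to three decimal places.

(1 + i) = (1 + r)(1 + π) = 1.04690 × 1.05340 = 1.10280446
i = 1.10280446 − 1, so the required nominal rate is 10.280%.

10.280%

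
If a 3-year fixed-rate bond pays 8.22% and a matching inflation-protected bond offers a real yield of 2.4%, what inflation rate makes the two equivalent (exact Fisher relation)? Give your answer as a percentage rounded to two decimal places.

(1 + π) = (1 + i)/(1 + r) = 1.08220 / 1.02400 = 1.056836
Break-even inflation = 1.056836 − 1 → 5.68%.

5.68%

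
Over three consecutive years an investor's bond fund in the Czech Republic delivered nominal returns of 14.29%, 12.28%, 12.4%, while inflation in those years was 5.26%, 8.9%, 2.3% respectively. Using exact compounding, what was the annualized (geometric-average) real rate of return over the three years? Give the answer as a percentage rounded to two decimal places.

7.14%

Compound the nominal returns: 1.1429 × 1.1228 × 1.1240 = 1.44237089.
Compound inflation: 1.0526 × 1.0890 × 1.0230 = 1.17264587.
Deflate: 1.44237089 / 1.17264587 = 1.23001404.
Annualized real rate = 1.23001404^(1/3) − 1 = 7.1445% → 7.14%.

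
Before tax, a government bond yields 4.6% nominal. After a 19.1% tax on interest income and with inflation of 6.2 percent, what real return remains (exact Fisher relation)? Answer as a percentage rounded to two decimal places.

-2.33%

After-tax nominal return = 4.6% × (1 − 0.191) = 3.7214%.
1 + r = 1.037214 / 1.06200 = 0.976661
After-tax real rate = 0.976661 − 1 → -2.33%.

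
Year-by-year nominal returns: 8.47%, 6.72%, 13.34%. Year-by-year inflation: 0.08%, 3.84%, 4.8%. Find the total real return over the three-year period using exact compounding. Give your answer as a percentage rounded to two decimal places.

20.47%

Nominal growth factor = 1.0847 × 1.0672 × 1.1334 = 1.312015
Price-level growth factor = 1.0008 × 1.0384 × 1.0480 = 1.089114
Real growth factor = 1.312015 / 1.089114 = 1.204663
Total real return = 1.204663 − 1 → 20.47%.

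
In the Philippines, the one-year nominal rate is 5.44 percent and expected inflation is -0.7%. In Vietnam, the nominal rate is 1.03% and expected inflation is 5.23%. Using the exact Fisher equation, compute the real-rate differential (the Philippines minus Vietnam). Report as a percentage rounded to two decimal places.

10.17%

The Philippines: (1 + 0.0544)/(1 − 0.0070) − 1 = 6.1833%
Vietnam: (1 + 0.0103)/(1 + 0.0523) − 1 = -3.9913%
Differential = 6.1833% − (-3.9913%) = 10.1745% → 10.17%.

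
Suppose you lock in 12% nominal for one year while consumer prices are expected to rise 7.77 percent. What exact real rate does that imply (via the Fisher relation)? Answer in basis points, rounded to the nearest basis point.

393 basis points

By the Fisher relation, 1 + r = (1 + i)/(1 + π).
1 + r = 1.12000 / 1.07770 = 1.0392503
r = 1.0392503 − 1 = 3.92503%, i.e. 393 basis points.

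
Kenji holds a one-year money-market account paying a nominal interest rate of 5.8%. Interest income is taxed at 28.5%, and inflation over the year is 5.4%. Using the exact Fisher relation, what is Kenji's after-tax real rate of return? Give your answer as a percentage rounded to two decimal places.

-1.19%

After-tax nominal return = 5.8% × (1 − 0.285) = 4.1470%.
1 + r = 1.04147 / 1.05400 = 0.988112
After-tax real rate = 0.988112 − 1 → -1.19%.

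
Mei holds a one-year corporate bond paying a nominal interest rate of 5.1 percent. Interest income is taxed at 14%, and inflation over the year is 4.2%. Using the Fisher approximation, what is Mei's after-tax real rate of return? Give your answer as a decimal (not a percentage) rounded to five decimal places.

After-tax nominal return = 5.1% × (1 − 0.14) = 4.3860%.
r ≈ 4.3860% − 4.2% → 0.00186.

0.00186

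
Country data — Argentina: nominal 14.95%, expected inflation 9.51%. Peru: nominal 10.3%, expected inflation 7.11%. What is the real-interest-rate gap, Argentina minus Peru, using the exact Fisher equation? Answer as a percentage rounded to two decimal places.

Argentina: (1 + 0.1495)/(1 + 0.0951) − 1 = 4.9676%
Peru: (1 + 0.1030)/(1 + 0.0711) − 1 = 2.9782%
Differential = 4.9676% − 2.9782% = 1.9893% → 1.99%.

1.99%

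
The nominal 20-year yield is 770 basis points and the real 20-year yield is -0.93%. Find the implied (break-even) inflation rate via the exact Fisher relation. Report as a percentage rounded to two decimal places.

(1 + π) = (1 + i)/(1 + r) = 1.07700 / 0.99070 = 1.087110
Break-even inflation = 1.087110 − 1 → 8.71%.

8.71%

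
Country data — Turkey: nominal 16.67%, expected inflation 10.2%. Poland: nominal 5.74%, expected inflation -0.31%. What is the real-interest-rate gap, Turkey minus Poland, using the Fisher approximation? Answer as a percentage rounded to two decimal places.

Turkey: 16.67% − 10.2% = 6.470%
Poland: 5.74% − (-0.31%) = 6.050%
Differential = 0.420% → 0.42%.

0.42%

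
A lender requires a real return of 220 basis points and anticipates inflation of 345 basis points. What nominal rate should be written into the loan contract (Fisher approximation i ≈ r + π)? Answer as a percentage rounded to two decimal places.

5.65%

i ≈ r + π = 2.2% + 3.45% = 5.65%.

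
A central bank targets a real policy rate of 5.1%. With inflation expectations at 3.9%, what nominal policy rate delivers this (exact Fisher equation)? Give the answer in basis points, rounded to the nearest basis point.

(1 + i) = (1 + r)(1 + π) = 1.05100 × 1.03900 = 1.091989
i = 1.091989 − 1, so the required nominal rate is 920 basis points.

920 basis points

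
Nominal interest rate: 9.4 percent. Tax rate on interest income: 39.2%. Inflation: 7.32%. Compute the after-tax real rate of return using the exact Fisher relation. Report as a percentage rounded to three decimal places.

-1.495%

After-tax nominal return = 9.4% × (1 − 0.392) = 5.7152%.
1 + r = 1.057152 / 1.07320 = 0.985047
After-tax real rate = 0.985047 − 1 → -1.495%.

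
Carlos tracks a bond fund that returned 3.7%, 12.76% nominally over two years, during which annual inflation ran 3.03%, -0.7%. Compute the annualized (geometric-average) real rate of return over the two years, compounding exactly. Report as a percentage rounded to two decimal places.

Nominal growth factor = 1.0370 × 1.1276 = 1.16932120
Price-level growth factor = 1.0303 × 0.9930 = 1.02308790
Real growth factor = 1.16932120 / 1.02308790 = 1.14293327
Annualized real rate = 1.14293327^(1/2) − 1 = 6.9081% → 6.91%.

6.91%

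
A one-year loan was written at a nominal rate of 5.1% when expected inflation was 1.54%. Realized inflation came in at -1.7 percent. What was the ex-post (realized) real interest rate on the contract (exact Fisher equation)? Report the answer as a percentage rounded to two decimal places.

6.92%

Ex-post: (1 + 0.0510)/(1 − 0.0170) − 1 = 6.9176%
So the realized real rate is 6.92%.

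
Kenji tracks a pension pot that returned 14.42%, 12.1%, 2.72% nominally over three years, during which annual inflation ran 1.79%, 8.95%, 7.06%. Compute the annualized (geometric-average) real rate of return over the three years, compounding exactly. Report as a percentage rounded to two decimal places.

Nominal growth factor = 1.1442 × 1.1210 × 1.0272 = 1.31753623
Price-level growth factor = 1.0179 × 1.0895 × 1.0706 = 1.18729759
Real growth factor = 1.31753623 / 1.18729759 = 1.10969334
Annualized real rate = 1.10969334^(1/3) − 1 = 3.5303% → 3.53%.

3.53%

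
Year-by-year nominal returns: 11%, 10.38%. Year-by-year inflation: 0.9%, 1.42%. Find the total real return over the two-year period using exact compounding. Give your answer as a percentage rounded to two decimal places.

Nominal growth factor = 1.1100 × 1.1038 = 1.225218
Price-level growth factor = 1.0090 × 1.0142 = 1.023328
Real growth factor = 1.225218 / 1.023328 = 1.197288
Total real return = 1.197288 − 1 → 19.73%.

19.73%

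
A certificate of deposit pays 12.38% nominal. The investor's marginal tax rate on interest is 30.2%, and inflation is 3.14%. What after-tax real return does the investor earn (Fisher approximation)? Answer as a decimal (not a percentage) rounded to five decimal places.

After-tax nominal return = 12.38% × (1 − 0.302) = 8.64124%.
r ≈ 8.64124% − 3.14% → 0.05501.

0.05501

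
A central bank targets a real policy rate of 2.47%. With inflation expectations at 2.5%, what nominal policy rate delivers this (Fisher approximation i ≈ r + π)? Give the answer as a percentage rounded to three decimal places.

4.970%

i ≈ r + π = 2.47% + 2.5% = 4.970%.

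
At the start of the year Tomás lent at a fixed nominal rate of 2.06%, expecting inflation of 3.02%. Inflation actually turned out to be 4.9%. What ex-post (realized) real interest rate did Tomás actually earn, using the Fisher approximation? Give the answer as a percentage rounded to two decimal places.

Ex-post: 2.06% − 4.9% = -2.840%
So the realized real rate is -2.84%.

-2.84%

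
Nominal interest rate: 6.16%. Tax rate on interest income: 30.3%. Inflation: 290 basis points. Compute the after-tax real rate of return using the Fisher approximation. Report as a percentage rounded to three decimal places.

1.394%

After-tax nominal return = 6.16% × (1 − 0.303) = 4.29352%.
r ≈ 4.29352% − 2.9% → 1.394%.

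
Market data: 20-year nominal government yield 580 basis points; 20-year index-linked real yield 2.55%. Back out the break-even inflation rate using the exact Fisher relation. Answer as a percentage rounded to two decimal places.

3.17%

(1 + π) = (1 + i)/(1 + r) = 1.05800 / 1.02550 = 1.031692
Break-even inflation = 1.031692 − 1 → 3.17%.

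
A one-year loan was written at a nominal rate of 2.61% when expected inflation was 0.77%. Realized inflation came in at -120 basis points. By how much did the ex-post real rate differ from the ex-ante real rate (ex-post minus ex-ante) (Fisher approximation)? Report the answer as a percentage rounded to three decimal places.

1.970%

Ex-ante: 2.61% − 0.77% = 1.840%
Ex-post: 2.61% − (-1.2%) = 3.810%
Difference (ex-post − ex-ante) = 1.9700% → 1.970%.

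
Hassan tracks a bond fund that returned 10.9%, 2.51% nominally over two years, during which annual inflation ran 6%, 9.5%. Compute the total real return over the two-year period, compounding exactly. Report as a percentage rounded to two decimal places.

-2.06%

Compound the nominal returns: 1.1090 × 1.0251 = 1.136836.
Compound inflation: 1.0600 × 1.0950 = 1.160700.
Deflate: 1.136836 / 1.160700 = 0.979440.
Total real return = 0.979440 − 1 → -2.06%.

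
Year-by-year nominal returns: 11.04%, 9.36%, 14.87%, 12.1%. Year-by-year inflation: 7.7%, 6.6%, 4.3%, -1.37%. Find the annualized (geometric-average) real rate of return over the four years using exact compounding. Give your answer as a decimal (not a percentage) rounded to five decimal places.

Nominal growth factor = 1.1104 × 1.0936 × 1.1487 × 1.1210 = 1.56368831
Price-level growth factor = 1.0770 × 1.0660 × 1.0430 × 0.9863 = 1.18104447
Real growth factor = 1.56368831 / 1.18104447 = 1.32398766
Annualized real rate = 1.32398766^(1/4) − 1 = 7.2682% → 0.07268.

0.07268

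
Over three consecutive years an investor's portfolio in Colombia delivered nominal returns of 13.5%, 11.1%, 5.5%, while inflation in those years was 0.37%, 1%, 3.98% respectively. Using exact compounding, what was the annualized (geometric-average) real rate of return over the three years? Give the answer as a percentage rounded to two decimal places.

Compound the nominal returns: 1.1350 × 1.1110 × 1.0550 = 1.33033918.
Compound inflation: 1.0037 × 1.0100 × 1.0398 = 1.05408373.
Deflate: 1.33033918 / 1.05408373 = 1.26208112.
Annualized real rate = 1.26208112^(1/3) − 1 = 8.0677% → 8.07%.

8.07%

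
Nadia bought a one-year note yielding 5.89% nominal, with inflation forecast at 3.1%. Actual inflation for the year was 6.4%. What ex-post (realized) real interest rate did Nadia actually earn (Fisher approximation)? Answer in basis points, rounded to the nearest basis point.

-51 basis points

Ex-post: 5.89% − 6.4% = -0.510%
So the realized real rate is -51 basis points.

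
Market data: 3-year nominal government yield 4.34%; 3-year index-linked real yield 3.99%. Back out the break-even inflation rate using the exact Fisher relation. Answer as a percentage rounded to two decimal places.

0.34%

(1 + π) = (1 + i)/(1 + r) = 1.04340 / 1.03990 = 1.003366
Break-even inflation = 1.003366 − 1 → 0.34%.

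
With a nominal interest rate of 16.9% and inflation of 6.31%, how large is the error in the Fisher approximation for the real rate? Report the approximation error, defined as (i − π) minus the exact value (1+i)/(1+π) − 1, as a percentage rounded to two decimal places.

Approximate: r ≈ 16.900% − 6.310% = 10.5900%
Exact: (1 + 0.1690)/(1 + 0.0631) − 1 = 9.9614%
Error = 10.5900% − 9.9614% = 0.6286% → 0.63%.

0.63%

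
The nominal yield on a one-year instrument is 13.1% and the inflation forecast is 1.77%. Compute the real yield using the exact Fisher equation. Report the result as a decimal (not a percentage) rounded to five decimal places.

0.11133

1 + r = 1.13100 / 1.01770 = 1.111329
r = 1.111329 − 1 = 11.1329%, i.e. 0.11133.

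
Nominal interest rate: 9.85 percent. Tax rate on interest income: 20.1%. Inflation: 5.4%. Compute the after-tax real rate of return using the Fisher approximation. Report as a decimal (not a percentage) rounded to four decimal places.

After-tax nominal return = 9.85% × (1 − 0.201) = 7.87015%.
r ≈ 7.87015% − 5.4% → 0.0247.

0.0247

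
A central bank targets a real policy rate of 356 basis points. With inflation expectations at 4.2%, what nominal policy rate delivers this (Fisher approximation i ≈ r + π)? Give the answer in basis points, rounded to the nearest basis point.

i ≈ r + π = 3.56% + 4.2% = 776 basis points.

776 basis points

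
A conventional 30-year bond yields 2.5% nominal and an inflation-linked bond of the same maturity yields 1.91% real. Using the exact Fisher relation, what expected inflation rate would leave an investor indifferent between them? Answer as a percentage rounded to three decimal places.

0.579%

(1 + π) = (1 + i)/(1 + r) = 1.02500 / 1.01910 = 1.005789
Break-even inflation = 1.005789 − 1 → 0.579%.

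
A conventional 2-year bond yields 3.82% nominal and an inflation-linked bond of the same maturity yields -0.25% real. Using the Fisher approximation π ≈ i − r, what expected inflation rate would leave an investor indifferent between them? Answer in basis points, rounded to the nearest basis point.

π ≈ i − r = 3.82% − (-0.25%) → 407 basis points.

407 basis points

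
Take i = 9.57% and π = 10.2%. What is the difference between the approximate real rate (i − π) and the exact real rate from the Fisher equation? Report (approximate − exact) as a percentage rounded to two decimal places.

Approximate: r ≈ 9.570% − 10.200% = -0.6300%
Exact: (1 + 0.0957)/(1 + 0.1020) − 1 = -0.5717%
Error = -0.6300% − (-0.5717%) = -0.0583% → -0.06%.

-0.06%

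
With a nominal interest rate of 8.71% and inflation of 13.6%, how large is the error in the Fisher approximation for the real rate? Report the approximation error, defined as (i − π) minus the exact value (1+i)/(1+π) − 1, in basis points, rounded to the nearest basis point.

-59 basis points

Approximate: r ≈ 8.710% − 13.600% = -4.8900%
Exact: (1 + 0.0871)/(1 + 0.1360) − 1 = -4.3046%
Error = -4.8900% − (-4.3046%) = -0.5854% → -59 basis points.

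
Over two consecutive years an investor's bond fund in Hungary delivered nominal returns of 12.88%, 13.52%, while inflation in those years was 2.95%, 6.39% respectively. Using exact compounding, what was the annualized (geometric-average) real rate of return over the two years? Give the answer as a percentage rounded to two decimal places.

8.16%

Nominal growth factor = 1.1288 × 1.1352 = 1.28141376
Price-level growth factor = 1.0295 × 1.0639 = 1.09528505
Real growth factor = 1.28141376 / 1.09528505 = 1.16993632
Annualized real rate = 1.16993632^(1/2) − 1 = 8.1636% → 8.16%.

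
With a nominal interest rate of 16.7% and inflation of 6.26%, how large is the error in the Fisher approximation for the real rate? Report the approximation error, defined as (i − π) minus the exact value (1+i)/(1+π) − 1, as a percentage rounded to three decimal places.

0.615%

Approximate: r ≈ 16.700% − 6.260% = 10.4400%
Exact: (1 + 0.1670)/(1 + 0.0626) − 1 = 9.8250%
Error = 10.4400% − 9.8250% = 0.6150% → 0.615%.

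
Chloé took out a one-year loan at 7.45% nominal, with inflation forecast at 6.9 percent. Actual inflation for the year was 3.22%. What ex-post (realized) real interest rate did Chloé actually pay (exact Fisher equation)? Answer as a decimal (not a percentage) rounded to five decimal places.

0.04098

Ex-post: (1 + 0.0745)/(1 + 0.0322) − 1 = 4.0980%
So the realized real rate is 0.04098.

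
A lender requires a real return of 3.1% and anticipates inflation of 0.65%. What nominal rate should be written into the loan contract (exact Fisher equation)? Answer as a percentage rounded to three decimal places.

3.770%

(1 + i) = (1 + r)(1 + π) = 1.03100 × 1.00650 = 1.0377015
i = 1.0377015 − 1, so the required nominal rate is 3.770%.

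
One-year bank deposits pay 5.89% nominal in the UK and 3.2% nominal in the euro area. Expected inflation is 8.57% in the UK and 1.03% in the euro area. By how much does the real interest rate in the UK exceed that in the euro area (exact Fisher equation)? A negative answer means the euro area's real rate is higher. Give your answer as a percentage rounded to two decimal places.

-4.62%

The UK: (1 + 0.0589)/(1 + 0.0857) − 1 = -2.4685%
The euro area: (1 + 0.0320)/(1 + 0.0103) − 1 = 2.1479%
Differential = -2.4685% − 2.1479% = -4.6163% → -4.62%.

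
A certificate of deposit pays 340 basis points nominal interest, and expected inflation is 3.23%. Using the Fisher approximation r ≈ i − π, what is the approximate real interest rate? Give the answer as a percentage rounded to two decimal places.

r ≈ i − π = 3.4% − 3.23% = 0.17%.

0.17%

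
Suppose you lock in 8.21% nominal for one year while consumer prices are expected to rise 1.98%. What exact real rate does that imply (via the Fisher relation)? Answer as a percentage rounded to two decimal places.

6.11%

By the Fisher relation, 1 + r = (1 + i)/(1 + π).
1 + r = 1.08210 / 1.01980 = 1.061090
r = 1.061090 − 1 = 6.1090%, i.e. 6.11%.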